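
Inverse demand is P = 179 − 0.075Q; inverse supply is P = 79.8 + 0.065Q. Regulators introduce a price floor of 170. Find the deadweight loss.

24249.14

Competitive equilibrium: 179 − 0.075Q = 79.8 + 0.065Q → Q* = 708.5714, P* = 125.8571.
At the floor P = 170, quantity demanded = (179 − 170)/0.075 = 120.
Sellers' marginal cost at Q' = 120: 79.8 + 0.065·120 = 87.6.
ΔQ = 708.5714 − 120 = 588.5714; wedge = 170 − 87.6 = 82.4.
Welfare loss = ½ × 588.5714 × 82.4 = 24249.14.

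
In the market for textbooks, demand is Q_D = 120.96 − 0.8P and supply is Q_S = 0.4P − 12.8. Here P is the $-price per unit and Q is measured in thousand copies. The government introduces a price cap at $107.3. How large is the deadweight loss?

In inverse form: demand P = 151.2 − 1.25Q, supply P = 32 + 2.5Q.
Competitive equilibrium: 151.2 − 1.25Q = 32 + 2.5Q → Q* = 31.7867, P* = 111.4667.
At the ceiling P = 107.3, quantity supplied = (107.3 − 32)/2.5 = 30.12.
Willingness to pay at Q' = 30.12: 151.2 − 1.25·30.12 = 113.55.
ΔQ = 31.7867 − 30.12 = 1.6667; wedge = 113.55 − 107.3 = 6.25.
The triangle = ½ × 1.6667 × 6.25 = $5.21 thousand.

$5.21 thousand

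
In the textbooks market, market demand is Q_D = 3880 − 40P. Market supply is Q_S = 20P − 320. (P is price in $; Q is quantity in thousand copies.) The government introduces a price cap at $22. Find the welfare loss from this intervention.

In inverse form: demand P = 97 − 0.025Q, supply P = 16 + 0.05Q.
Competitive equilibrium: 97 − 0.025Q = 16 + 0.05Q → Q* = 1080, P* = 70.
At the ceiling P = 22, quantity supplied = (22 − 16)/0.05 = 120.
Willingness to pay at Q' = 120: 97 − 0.025·120 = 94.
ΔQ = 1080 − 120 = 960; wedge = 94 − 22 = 72.
DWL = ½ × 960 × 72 = $34560 thousand.

$34560 thousand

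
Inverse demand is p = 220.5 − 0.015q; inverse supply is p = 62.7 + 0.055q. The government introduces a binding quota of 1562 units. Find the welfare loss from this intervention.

16774.08

Competitive equilibrium: 220.5 − 0.015q = 62.7 + 0.055q → q* = 2254.2857, p* = 186.6857.
At q = 1562: demand price = 220.5 − 0.015·1562 = 197.07; supply price = 62.7 + 0.055·1562 = 148.61.
Δq = 2254.2857 − 1562 = 692.2857; wedge = 197.07 − 148.61 = 48.46.
The triangle = ½ × 692.2857 × 48.46 = 16774.08.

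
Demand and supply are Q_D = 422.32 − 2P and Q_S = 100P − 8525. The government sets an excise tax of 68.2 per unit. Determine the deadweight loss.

In inverse form: demand P = 211.16 − 0.5Q, supply P = 85.25 + 0.01Q.
Competitive equilibrium: 211.16 − 0.5Q = 85.25 + 0.01Q → Q* = 246.8824, P* = 87.7188.
With the tax, the buyer price exceeds the seller price by 68.2: (211.16 − 0.5Q) − (85.25 + 0.01Q) = 68.2 → Q' = 113.1569.
ΔQ = 246.8824 − 113.1569 = 133.7255; the wedge equals the tax, 68.2.
Welfare loss = ½ × 133.7255 × 68.2 = 4560.04.

4560.04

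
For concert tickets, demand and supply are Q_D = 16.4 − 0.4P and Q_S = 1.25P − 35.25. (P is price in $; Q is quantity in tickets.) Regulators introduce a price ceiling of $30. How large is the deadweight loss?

In inverse form: demand P = 41 − 2.5Q, supply P = 28.2 + 0.8Q.
Competitive equilibrium: 41 − 2.5Q = 28.2 + 0.8Q → Q* = 3.8788, P* = 31.303.
At the ceiling P = 30, quantity supplied = (30 − 28.2)/0.8 = 2.25.
Willingness to pay at Q' = 2.25: 41 − 2.5·2.25 = 35.375.
ΔQ = 3.8788 − 2.25 = 1.6288; wedge = 35.375 − 30 = 5.375.
DWL = ½ × 1.6288 × 5.375 = $4.38.

$4.38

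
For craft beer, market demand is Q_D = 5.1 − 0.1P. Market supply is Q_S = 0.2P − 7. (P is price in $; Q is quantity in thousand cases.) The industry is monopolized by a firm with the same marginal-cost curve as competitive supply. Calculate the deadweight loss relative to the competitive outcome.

$1.37 thousand

In inverse form: demand P = 51 − 10Q, supply P = 35 + 5Q.
Competitive equilibrium: 51 − 10Q = 35 + 5Q → Q* = 1.0667, P* = 40.3333.
Marginal revenue: MR = 51 − 20Q. Set MR = MC: 51 − 20Q = 35 + 5Q → Q_m = 0.64.
Price P_m = 51 − 10·0.64 = 44.6; MC(Q_m) = 35 + 5·0.64 = 38.2.
Competitive Q* = 1.0667, so ΔQ = 0.4267; wedge = 44.6 − 38.2 = 6.4.
DWL = ½ × 0.4267 × 6.4 = $1.37 thousand.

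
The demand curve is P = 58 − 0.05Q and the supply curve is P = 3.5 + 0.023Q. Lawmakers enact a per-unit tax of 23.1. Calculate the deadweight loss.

3654.86

Competitive equilibrium: 58 − 0.05Q = 3.5 + 0.023Q → Q* = 746.5753, P* = 20.6712.
With the tax, the buyer price exceeds the seller price by 23.1: (58 − 0.05Q) − (3.5 + 0.023Q) = 23.1 → Q' = 430.137.
ΔQ = 746.5753 − 430.137 = 316.4383; the wedge equals the tax, 23.1.
The triangle = ½ × 316.4383 × 23.1 = 3654.86.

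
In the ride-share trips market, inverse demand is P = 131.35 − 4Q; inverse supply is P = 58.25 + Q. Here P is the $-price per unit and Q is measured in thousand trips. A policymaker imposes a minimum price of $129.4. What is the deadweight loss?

$499.32 thousand

Competitive equilibrium: 131.35 − 4Q = 58.25 + Q → Q* = 14.62, P* = 72.87.
At the floor P = 129.4, quantity demanded = (131.35 − 129.4)/4 = 0.4875.
Sellers' marginal cost at Q' = 0.4875: 58.25 + 1·0.4875 = 58.7375.
ΔQ = 14.62 − 0.4875 = 14.1325; wedge = 129.4 − 58.7375 = 70.6625.
Deadweight loss = ½ × 14.1325 × 70.6625 = $499.32 thousand.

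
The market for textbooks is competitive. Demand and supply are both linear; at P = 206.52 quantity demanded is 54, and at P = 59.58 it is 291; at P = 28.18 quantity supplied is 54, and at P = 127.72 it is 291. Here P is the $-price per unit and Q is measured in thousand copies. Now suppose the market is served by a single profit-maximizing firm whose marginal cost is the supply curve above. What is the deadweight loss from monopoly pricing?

Demand slope = (59.58 − 206.52)/(291 − 54) = −0.62, so P = 240 − 0.62Q.
Supply slope = (127.72 − 28.18)/(291 − 54) = 0.42, so P = 5.5 + 0.42Q.
Competitive equilibrium: 240 − 0.62Q = 5.5 + 0.42Q → Q* = 225.4808, P* = 100.2019.
Marginal revenue: MR = 240 − 1.24Q. Set MR = MC: 240 − 1.24Q = 5.5 + 0.42Q → Q_m = 141.2651.
Price P_m = 240 − 0.62·141.2651 = 152.4156; MC(Q_m) = 5.5 + 0.42·141.2651 = 64.8313.
Competitive Q* = 225.4808, so ΔQ = 84.2157; wedge = 152.4156 − 64.8313 = 87.5843.
Deadweight loss = ½ × 84.2157 × 87.5843 = $3687.99 thousand.

$3687.99 thousand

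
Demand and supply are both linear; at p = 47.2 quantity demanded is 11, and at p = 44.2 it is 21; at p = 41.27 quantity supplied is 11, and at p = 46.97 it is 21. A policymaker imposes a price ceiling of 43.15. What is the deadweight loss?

Demand slope = (44.2 − 47.2)/(21 − 11) = −0.3, so p = 50.5 − 0.3q.
Supply slope = (46.97 − 41.27)/(21 − 11) = 0.57, so p = 35 + 0.57q.
Competitive equilibrium: 50.5 − 0.3q = 35 + 0.57q → q* = 17.8161, p* = 45.1552.
At the ceiling p = 43.15, quantity supplied = (43.15 − 35)/0.57 = 14.2982.
Willingness to pay at q' = 14.2982: 50.5 − 0.3·14.2982 = 46.2105.
Δq = 17.8161 − 14.2982 = 3.5179; wedge = 46.2105 − 43.15 = 3.0605.
The triangle = ½ × 3.5179 × 3.0605 = 5.38.

5.38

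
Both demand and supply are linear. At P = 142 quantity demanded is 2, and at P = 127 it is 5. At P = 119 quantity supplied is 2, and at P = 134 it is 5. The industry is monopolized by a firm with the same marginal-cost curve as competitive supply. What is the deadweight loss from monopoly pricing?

Demand slope = (127 − 142)/(5 − 2) = −5, so P = 152 − 5Q.
Supply slope = (134 − 119)/(5 − 2) = 5, so P = 109 + 5Q.
Competitive equilibrium: 152 − 5Q = 109 + 5Q → Q* = 4.3, P* = 130.5.
Marginal revenue: MR = 152 − 10Q. Set MR = MC: 152 − 10Q = 109 + 5Q → Q_m = 2.8667.
Price P_m = 152 − 5·2.8667 = 137.6665; MC(Q_m) = 109 + 5·2.8667 = 123.3335.
Competitive Q* = 4.3, so ΔQ = 1.4333; wedge = 137.6665 − 123.3335 = 14.333.
The triangle = ½ × 1.4333 × 14.333 = 10.27.

10.27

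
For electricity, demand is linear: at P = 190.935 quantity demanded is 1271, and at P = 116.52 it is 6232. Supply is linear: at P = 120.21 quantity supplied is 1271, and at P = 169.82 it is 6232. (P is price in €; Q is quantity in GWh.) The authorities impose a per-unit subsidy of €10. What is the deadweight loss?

€2000

Demand slope = (116.52 − 190.935)/(6232 − 1271) = −0.015, so P = 210 − 0.015Q.
Supply slope = (169.82 − 120.21)/(6232 − 1271) = 0.01, so P = 107.5 + 0.01Q.
Competitive equilibrium: 210 − 0.015Q = 107.5 + 0.01Q → Q* = 4100, P* = 148.5.
The subsidy lowers effective supply by 10: P = 97.5 + 0.01Q.
New quantity: 210 − 0.015Q = 97.5 + 0.01Q → Q' = 4500.
Overproduction ΔQ = 4500 − 4100 = 400; wedge = subsidy = 10.
Deadweight loss = ½ × 400 × 10 = €2000.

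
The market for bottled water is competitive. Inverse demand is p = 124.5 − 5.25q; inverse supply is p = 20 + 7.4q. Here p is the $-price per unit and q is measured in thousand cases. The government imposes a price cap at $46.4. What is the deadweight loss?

$139.32 thousand

Competitive equilibrium: 124.5 − 5.25q = 20 + 7.4q → q* = 8.2609, p* = 81.1304.
At the ceiling p = 46.4, quantity supplied = (46.4 − 20)/7.4 = 3.5676.
Willingness to pay at q' = 3.5676: 124.5 − 5.25·3.5676 = 105.7701.
Δq = 8.2609 − 3.5676 = 4.6933; wedge = 105.7701 − 46.4 = 59.3701.
Welfare loss = ½ × 4.6933 × 59.3701 = $139.32 thousand.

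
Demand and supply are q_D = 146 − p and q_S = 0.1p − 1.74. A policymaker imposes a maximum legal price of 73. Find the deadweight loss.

206.73

In inverse form: demand p = 146 − q, supply p = 17.4 + 10q.
Competitive equilibrium: 146 − q = 17.4 + 10q → q* = 11.6909, p* = 134.3091.
At the ceiling p = 73, quantity supplied = (73 − 17.4)/10 = 5.56.
Willingness to pay at q' = 5.56: 146 − 1·5.56 = 140.44.
Δq = 11.6909 − 5.56 = 6.1309; wedge = 140.44 − 73 = 67.44.
Welfare loss = ½ × 6.1309 × 67.44 = 206.73.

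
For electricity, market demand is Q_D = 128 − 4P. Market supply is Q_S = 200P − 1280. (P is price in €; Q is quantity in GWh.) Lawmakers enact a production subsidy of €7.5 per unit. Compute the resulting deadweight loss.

In inverse form: demand P = 32 − 0.25Q, supply P = 6.4 + 0.005Q.
Competitive equilibrium: 32 − 0.25Q = 6.4 + 0.005Q → Q* = 100.3922, P* = 6.902.
The subsidy lowers effective supply by 7.5: P = 0.005Q − 1.1.
New quantity: 32 − 0.25Q = 0.005Q − 1.1 → Q' = 129.8039.
Overproduction ΔQ = 129.8039 − 100.3922 = 29.4117; wedge = subsidy = 7.5.
Deadweight loss = ½ × 29.4117 × 7.5 = €110.29.

€110.29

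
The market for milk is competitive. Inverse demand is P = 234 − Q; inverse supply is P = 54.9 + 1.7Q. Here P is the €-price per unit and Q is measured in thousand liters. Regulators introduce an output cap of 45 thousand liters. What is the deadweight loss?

€614.40 thousand

Competitive equilibrium: 234 − Q = 54.9 + 1.7Q → Q* = 66.3333, P* = 167.6667.
At Q = 45: demand price = 234 − 1·45 = 189; supply price = 54.9 + 1.7·45 = 131.4.
ΔQ = 66.3333 − 45 = 21.3333; wedge = 189 − 131.4 = 57.6.
Welfare loss = ½ × 21.3333 × 57.6 = €614.40 thousand.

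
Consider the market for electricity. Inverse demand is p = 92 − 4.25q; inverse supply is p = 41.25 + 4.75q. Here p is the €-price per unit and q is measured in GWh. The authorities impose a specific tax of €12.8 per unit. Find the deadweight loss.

€9.10

Competitive equilibrium: 92 − 4.25q = 41.25 + 4.75q → q* = 5.6389, p* = 68.0347.
With the tax, the buyer price exceeds the seller price by 12.8: (92 − 4.25q) − (41.25 + 4.75q) = 12.8 → q' = 4.2167.
Δq = 5.6389 − 4.2167 = 1.4222; the wedge equals the tax, 12.8.
Welfare loss = ½ × 1.4222 × 12.8 = €9.10.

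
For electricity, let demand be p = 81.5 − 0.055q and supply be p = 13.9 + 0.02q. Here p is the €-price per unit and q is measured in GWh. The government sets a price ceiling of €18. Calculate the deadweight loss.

Competitive equilibrium: 81.5 − 0.055q = 13.9 + 0.02q → q* = 901.3333, p* = 31.9267.
At the ceiling p = 18, quantity supplied = (18 − 13.9)/0.02 = 205.
Willingness to pay at q' = 205: 81.5 − 0.055·205 = 70.225.
Δq = 901.3333 − 205 = 696.3333; wedge = 70.225 − 18 = 52.225.
Welfare loss = ½ × 696.3333 × 52.225 = €18183.

€18183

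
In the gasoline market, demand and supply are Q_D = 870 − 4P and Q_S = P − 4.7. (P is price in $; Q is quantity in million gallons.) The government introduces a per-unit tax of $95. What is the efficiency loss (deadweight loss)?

In inverse form: demand P = 217.5 − 0.25Q, supply P = 4.7 + Q.
Competitive equilibrium: 217.5 − 0.25Q = 4.7 + Q → Q* = 170.24, P* = 174.94.
With the tax, the buyer price exceeds the seller price by 95: (217.5 − 0.25Q) − (4.7 + Q) = 95 → Q' = 94.24.
ΔQ = 170.24 − 94.24 = 76; the wedge equals the tax, 95.
Deadweight loss = ½ × 76 × 95 = $3610 million.

$3610 million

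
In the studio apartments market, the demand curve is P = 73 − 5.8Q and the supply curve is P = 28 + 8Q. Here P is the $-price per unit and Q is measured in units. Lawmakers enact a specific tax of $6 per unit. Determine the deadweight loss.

$1.30

Competitive equilibrium: 73 − 5.8Q = 28 + 8Q → Q* = 3.2609, P* = 54.087.
With the tax, the buyer price exceeds the seller price by 6: (73 − 5.8Q) − (28 + 8Q) = 6 → Q' = 2.8261.
ΔQ = 3.2609 − 2.8261 = 0.4348; the wedge equals the tax, 6.
Deadweight loss = ½ × 0.4348 × 6 = $1.30.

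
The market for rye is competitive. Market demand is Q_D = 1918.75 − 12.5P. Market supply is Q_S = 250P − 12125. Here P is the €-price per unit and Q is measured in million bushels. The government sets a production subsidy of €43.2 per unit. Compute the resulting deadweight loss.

In inverse form: demand P = 153.5 − 0.08Q, supply P = 48.5 + 0.004Q.
Competitive equilibrium: 153.5 − 0.08Q = 48.5 + 0.004Q → Q* = 1250, P* = 53.5.
The subsidy lowers effective supply by 43.2: P = 5.3 + 0.004Q.
New quantity: 153.5 − 0.08Q = 5.3 + 0.004Q → Q' = 1764.2857.
Overproduction ΔQ = 1764.2857 − 1250 = 514.2857; wedge = subsidy = 43.2.
DWL = ½ × 514.2857 × 43.2 = €11108.57 million.

€11108.57 million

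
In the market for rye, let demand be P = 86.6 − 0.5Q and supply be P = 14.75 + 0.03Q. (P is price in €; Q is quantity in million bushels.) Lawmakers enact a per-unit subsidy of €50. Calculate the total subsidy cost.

Competitive equilibrium: 86.6 − 0.5Q = 14.75 + 0.03Q → Q* = 135.56604, P* = 18.81698.
The subsidy lowers effective supply by 50: P = 0.03Q − 35.25.
New quantity: 86.6 − 0.5Q = 0.03Q − 35.25 → Q' = 229.90566.
Total subsidy cost = 50 × 229.90566 = €11495.28 million.

€11495.28 million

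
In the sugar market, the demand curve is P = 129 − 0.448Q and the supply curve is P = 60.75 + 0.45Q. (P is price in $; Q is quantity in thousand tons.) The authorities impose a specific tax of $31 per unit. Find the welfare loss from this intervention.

$535.08 thousand

Competitive equilibrium: 129 − 0.448Q = 60.75 + 0.45Q → Q* = 76.0022, P* = 94.951.
With the tax, the buyer price exceeds the seller price by 31: (129 − 0.448Q) − (60.75 + 0.45Q) = 31 → Q' = 41.4811.
ΔQ = 76.0022 − 41.4811 = 34.5211; the wedge equals the tax, 31.
Welfare loss = ½ × 34.5211 × 31 = $535.08 thousand.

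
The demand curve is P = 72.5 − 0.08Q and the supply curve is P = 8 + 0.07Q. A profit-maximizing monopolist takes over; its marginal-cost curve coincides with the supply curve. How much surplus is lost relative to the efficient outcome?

Competitive equilibrium: 72.5 − 0.08Q = 8 + 0.07Q → Q* = 430, P* = 38.1.
Marginal revenue: MR = 72.5 − 0.16Q. Set MR = MC: 72.5 − 0.16Q = 8 + 0.07Q → Q_m = 280.4348.
Price P_m = 72.5 − 0.08·280.4348 = 50.0652; MC(Q_m) = 8 + 0.07·280.4348 = 27.6304.
Competitive Q* = 430, so ΔQ = 149.5652; wedge = 50.0652 − 27.6304 = 22.4348.
The triangle = ½ × 149.5652 × 22.4348 = 1677.73.

1677.73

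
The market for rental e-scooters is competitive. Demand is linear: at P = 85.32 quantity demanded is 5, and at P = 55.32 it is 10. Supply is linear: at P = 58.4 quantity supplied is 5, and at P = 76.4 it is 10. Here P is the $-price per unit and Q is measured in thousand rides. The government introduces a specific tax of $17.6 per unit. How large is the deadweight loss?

Demand slope = (55.32 − 85.32)/(10 − 5) = −6, so P = 115.32 − 6Q.
Supply slope = (76.4 − 58.4)/(10 − 5) = 3.6, so P = 40.4 + 3.6Q.
Competitive equilibrium: 115.32 − 6Q = 40.4 + 3.6Q → Q* = 7.8042, P* = 68.495.
With the tax, the buyer price exceeds the seller price by 17.6: (115.32 − 6Q) − (40.4 + 3.6Q) = 17.6 → Q' = 5.9708.
ΔQ = 7.8042 − 5.9708 = 1.8334; the wedge equals the tax, 17.6.
Welfare loss = ½ × 1.8334 × 17.6 = $16.13 thousand.

$16.13 thousand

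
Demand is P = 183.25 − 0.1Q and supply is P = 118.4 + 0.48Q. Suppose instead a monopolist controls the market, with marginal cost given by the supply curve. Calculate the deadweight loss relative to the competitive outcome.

78.41

Competitive equilibrium: 183.25 − 0.1Q = 118.4 + 0.48Q → Q* = 111.8103, P* = 172.069.
Marginal revenue: MR = 183.25 − 0.2Q. Set MR = MC: 183.25 − 0.2Q = 118.4 + 0.48Q → Q_m = 95.3676.
Price P_m = 183.25 − 0.1·95.3676 = 173.7132; MC(Q_m) = 118.4 + 0.48·95.3676 = 164.1764.
Competitive Q* = 111.8103, so ΔQ = 16.4427; wedge = 173.7132 − 164.1764 = 9.5368.
DWL = ½ × 16.4427 × 9.5368 = 78.41.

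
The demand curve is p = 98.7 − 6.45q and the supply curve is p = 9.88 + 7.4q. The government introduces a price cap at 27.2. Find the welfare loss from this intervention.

Competitive equilibrium: 98.7 − 6.45q = 9.88 + 7.4q → q* = 6.413, p* = 57.3362.
At the ceiling p = 27.2, quantity supplied = (27.2 − 9.88)/7.4 = 2.3405.
Willingness to pay at q' = 2.3405: 98.7 − 6.45·2.3405 = 83.6038.
Δq = 6.413 − 2.3405 = 4.0725; wedge = 83.6038 − 27.2 = 56.4038.
Welfare loss = ½ × 4.0725 × 56.4038 = 114.85.

114.85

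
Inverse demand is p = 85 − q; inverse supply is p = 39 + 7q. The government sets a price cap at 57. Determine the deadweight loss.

Competitive equilibrium: 85 − q = 39 + 7q → q* = 5.75, p* = 79.25.
At the ceiling p = 57, quantity supplied = (57 − 39)/7 = 2.5714.
Willingness to pay at q' = 2.5714: 85 − 1·2.5714 = 82.4286.
Δq = 5.75 − 2.5714 = 3.1786; wedge = 82.4286 − 57 = 25.4286.
DWL = ½ × 3.1786 × 25.4286 = 40.41.

40.41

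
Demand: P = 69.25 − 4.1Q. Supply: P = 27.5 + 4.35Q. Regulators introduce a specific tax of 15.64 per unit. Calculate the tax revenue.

Competitive equilibrium: 69.25 − 4.1Q = 27.5 + 4.35Q → Q* = 4.9408, P* = 48.9926.
With the tax, the buyer price exceeds the seller price by 15.64: (69.25 − 4.1Q) − (27.5 + 4.35Q) = 15.64 → Q' = 3.0899.
Tax revenue = 15.64 × 3.0899 = 48.33.

48.33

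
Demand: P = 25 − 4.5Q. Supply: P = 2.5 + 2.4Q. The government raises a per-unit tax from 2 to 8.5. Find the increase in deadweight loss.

Competitive equilibrium: 25 − 4.5Q = 2.5 + 2.4Q → Q* = 3.2609, P* = 10.3261.
For a per-unit tax t: ΔQ = t/6.9, so DWL = ½·t·(t/6.9) = t²/13.8.
At t = 2: DWL = 0.29. At t = 8.5: DWL = 5.236.
Increase = 5.236 − 0.29 = 4.95.

4.95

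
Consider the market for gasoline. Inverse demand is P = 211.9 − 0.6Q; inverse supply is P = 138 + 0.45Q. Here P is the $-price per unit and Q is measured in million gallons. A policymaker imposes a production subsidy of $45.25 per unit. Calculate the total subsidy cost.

$5134.80 million

Competitive equilibrium: 211.9 − 0.6Q = 138 + 0.45Q → Q* = 70.381, P* = 169.6714.
The subsidy lowers effective supply by 45.25: P = 92.75 + 0.45Q.
New quantity: 211.9 − 0.6Q = 92.75 + 0.45Q → Q' = 113.4762.
Total subsidy cost = 45.25 × 113.4762 = $5134.80 million.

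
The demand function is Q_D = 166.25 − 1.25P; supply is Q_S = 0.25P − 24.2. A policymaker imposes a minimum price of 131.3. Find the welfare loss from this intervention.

70.42

In inverse form: demand P = 133 − 0.8Q, supply P = 96.8 + 4Q.
Competitive equilibrium: 133 − 0.8Q = 96.8 + 4Q → Q* = 7.5417, P* = 126.9667.
At the floor P = 131.3, quantity demanded = (133 − 131.3)/0.8 = 2.125.
Sellers' marginal cost at Q' = 2.125: 96.8 + 4·2.125 = 105.3.
ΔQ = 7.5417 − 2.125 = 5.4167; wedge = 131.3 − 105.3 = 26.
Welfare loss = ½ × 5.4167 × 26 = 70.42.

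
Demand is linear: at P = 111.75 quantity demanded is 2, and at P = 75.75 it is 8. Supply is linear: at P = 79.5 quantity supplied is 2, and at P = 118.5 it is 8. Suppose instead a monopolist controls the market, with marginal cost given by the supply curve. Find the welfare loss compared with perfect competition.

13.79

Demand slope = (75.75 − 111.75)/(8 − 2) = −6, so P = 123.75 − 6Q.
Supply slope = (118.5 − 79.5)/(8 − 2) = 6.5, so P = 66.5 + 6.5Q.
Competitive equilibrium: 123.75 − 6Q = 66.5 + 6.5Q → Q* = 4.58, P* = 96.27.
Marginal revenue: MR = 123.75 − 12Q. Set MR = MC: 123.75 − 12Q = 66.5 + 6.5Q → Q_m = 3.0946.
Price P_m = 123.75 − 6·3.0946 = 105.1824; MC(Q_m) = 66.5 + 6.5·3.0946 = 86.6149.
Competitive Q* = 4.58, so ΔQ = 1.4854; wedge = 105.1824 − 86.6149 = 18.5675.
The triangle = ½ × 1.4854 × 18.5675 = 13.79.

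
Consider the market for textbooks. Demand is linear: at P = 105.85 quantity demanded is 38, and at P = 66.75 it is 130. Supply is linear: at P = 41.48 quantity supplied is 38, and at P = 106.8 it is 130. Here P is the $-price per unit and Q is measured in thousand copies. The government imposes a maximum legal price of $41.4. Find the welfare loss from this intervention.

$1832.59 thousand

Demand slope = (66.75 − 105.85)/(130 − 38) = −0.425, so P = 122 − 0.425Q.
Supply slope = (106.8 − 41.48)/(130 − 38) = 0.71, so P = 14.5 + 0.71Q.
Competitive equilibrium: 122 − 0.425Q = 14.5 + 0.71Q → Q* = 94.7137, P* = 81.7467.
At the ceiling P = 41.4, quantity supplied = (41.4 − 14.5)/0.71 = 37.8873.
Willingness to pay at Q' = 37.8873: 122 − 0.425·37.8873 = 105.8979.
ΔQ = 94.7137 − 37.8873 = 56.8264; wedge = 105.8979 − 41.4 = 64.4979.
Deadweight loss = ½ × 56.8264 × 64.4979 = $1832.59 thousand.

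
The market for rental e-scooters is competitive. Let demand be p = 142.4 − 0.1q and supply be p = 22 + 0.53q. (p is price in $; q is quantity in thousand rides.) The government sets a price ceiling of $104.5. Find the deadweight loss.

$395.88 thousand

Competitive equilibrium: 142.4 − 0.1q = 22 + 0.53q → q* = 191.1111, p* = 123.2889.
At the ceiling p = 104.5, quantity supplied = (104.5 − 22)/0.53 = 155.6604.
Willingness to pay at q' = 155.6604: 142.4 − 0.1·155.6604 = 126.834.
Δq = 191.1111 − 155.6604 = 35.4507; wedge = 126.834 − 104.5 = 22.334.
Welfare loss = ½ × 35.4507 × 22.334 = $395.88 thousand.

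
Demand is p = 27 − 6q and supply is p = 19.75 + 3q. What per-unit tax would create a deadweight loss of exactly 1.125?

4.5

Competitive equilibrium: 27 − 6q = 19.75 + 3q → q* = 0.8056, p* = 22.1667.
A tax t gives Δq = t/9 and wedge t, so DWL = t²/18.
t²/18 = 1.125 → t² = 20.25 → t = 4.5.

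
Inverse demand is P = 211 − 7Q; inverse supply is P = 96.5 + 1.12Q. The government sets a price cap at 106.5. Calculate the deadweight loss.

Competitive equilibrium: 211 − 7Q = 96.5 + 1.12Q → Q* = 14.101, P* = 112.2931.
At the ceiling P = 106.5, quantity supplied = (106.5 − 96.5)/1.12 = 8.9286.
Willingness to pay at Q' = 8.9286: 211 − 7·8.9286 = 148.4998.
ΔQ = 14.101 − 8.9286 = 5.1724; wedge = 148.4998 − 106.5 = 41.9998.
Deadweight loss = ½ × 5.1724 × 41.9998 = 108.62.

108.62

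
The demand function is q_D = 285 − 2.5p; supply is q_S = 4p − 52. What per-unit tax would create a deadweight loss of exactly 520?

In inverse form: demand p = 114 − 0.4q, supply p = 13 + 0.25q.
Competitive equilibrium: 114 − 0.4q = 13 + 0.25q → q* = 155.3846, p* = 51.8462.
A tax t gives Δq = t/0.65 and wedge t, so DWL = t²/1.3.
t²/1.3 = 520 → t² = 676 → t = 26.

26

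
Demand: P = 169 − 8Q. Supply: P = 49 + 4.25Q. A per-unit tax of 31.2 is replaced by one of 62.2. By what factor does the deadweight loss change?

3.974

Competitive equilibrium: 169 − 8Q = 49 + 4.25Q → Q* = 9.7959, P* = 90.6327.
For a per-unit tax t: ΔQ = t/12.25, so DWL = ½·t·(t/12.25) = t²/24.5.
At t = 31.2: DWL = 39.732. At t = 62.2: DWL = 157.912.
Ratio = (62.2/31.2)² = 3.974.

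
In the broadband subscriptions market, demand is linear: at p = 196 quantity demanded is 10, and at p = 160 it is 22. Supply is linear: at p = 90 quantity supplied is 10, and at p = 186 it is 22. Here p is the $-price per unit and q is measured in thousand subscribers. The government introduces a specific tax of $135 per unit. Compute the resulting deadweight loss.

Demand slope = (160 − 196)/(22 − 10) = −3, so p = 226 − 3q.
Supply slope = (186 − 90)/(22 − 10) = 8, so p = 10 + 8q.
Competitive equilibrium: 226 − 3q = 10 + 8q → q* = 19.6364, p* = 167.0909.
With the tax, the buyer price exceeds the seller price by 135: (226 − 3q) − (10 + 8q) = 135 → q' = 7.3636.
Δq = 19.6364 − 7.3636 = 12.2728; the wedge equals the tax, 135.
DWL = ½ × 12.2728 × 135 = $828.41 thousand.

$828.41 thousand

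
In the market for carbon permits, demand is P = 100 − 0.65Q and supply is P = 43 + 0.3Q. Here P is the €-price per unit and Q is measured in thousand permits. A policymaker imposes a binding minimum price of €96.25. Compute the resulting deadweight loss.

Competitive equilibrium: 100 − 0.65Q = 43 + 0.3Q → Q* = 60, P* = 61.
At the floor P = 96.25, quantity demanded = (100 − 96.25)/0.65 = 5.7692.
Sellers' marginal cost at Q' = 5.7692: 43 + 0.3·5.7692 = 44.7308.
ΔQ = 60 − 5.7692 = 54.2308; wedge = 96.25 − 44.7308 = 51.5192.
Deadweight loss = ½ × 54.2308 × 51.5192 = €1396.96 thousand.

€1396.96 thousand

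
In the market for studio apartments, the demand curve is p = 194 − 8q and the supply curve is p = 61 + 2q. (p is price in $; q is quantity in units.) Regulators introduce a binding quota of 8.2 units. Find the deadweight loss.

Competitive equilibrium: 194 − 8q = 61 + 2q → q* = 13.3, p* = 87.6.
At q = 8.2: demand price = 194 − 8·8.2 = 128.4; supply price = 61 + 2·8.2 = 77.4.
Δq = 13.3 − 8.2 = 5.1; wedge = 128.4 − 77.4 = 51.
Welfare loss = ½ × 5.1 × 51 = $130.05.

$130.05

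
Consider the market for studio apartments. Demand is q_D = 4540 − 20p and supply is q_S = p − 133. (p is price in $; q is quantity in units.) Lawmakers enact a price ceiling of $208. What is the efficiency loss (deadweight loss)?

In inverse form: demand p = 227 − 0.05q, supply p = 133 + q.
Competitive equilibrium: 227 − 0.05q = 133 + q → q* = 89.5238, p* = 222.5238.
At the ceiling p = 208, quantity supplied = (208 − 133)/1 = 75.
Willingness to pay at q' = 75: 227 − 0.05·75 = 223.25.
Δq = 89.5238 − 75 = 14.5238; wedge = 223.25 − 208 = 15.25.
The triangle = ½ × 14.5238 × 15.25 = $110.74.

$110.74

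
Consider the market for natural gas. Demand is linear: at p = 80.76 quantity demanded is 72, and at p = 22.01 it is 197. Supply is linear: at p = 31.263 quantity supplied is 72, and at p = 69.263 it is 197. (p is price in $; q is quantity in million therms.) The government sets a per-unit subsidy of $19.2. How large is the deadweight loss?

Demand slope = (22.01 − 80.76)/(197 − 72) = −0.47, so p = 114.6 − 0.47q.
Supply slope = (69.263 − 31.263)/(197 − 72) = 0.304, so p = 9.375 + 0.304q.
Competitive equilibrium: 114.6 − 0.47q = 9.375 + 0.304q → q* = 135.9496, p* = 50.7037.
The subsidy lowers effective supply by 19.2: p = 0.304q − 9.825.
New quantity: 114.6 − 0.47q = 0.304q − 9.825 → q' = 160.7558.
Overproduction Δq = 160.7558 − 135.9496 = 24.8062; wedge = subsidy = 19.2.
The triangle = ½ × 24.8062 × 19.2 = $238.14 million.

$238.14 million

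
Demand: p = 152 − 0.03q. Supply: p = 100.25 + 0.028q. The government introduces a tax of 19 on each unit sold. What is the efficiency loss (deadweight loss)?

Competitive equilibrium: 152 − 0.03q = 100.25 + 0.028q → q* = 892.2414, p* = 125.2328.
With the tax, the buyer price exceeds the seller price by 19: (152 − 0.03q) − (100.25 + 0.028q) = 19 → q' = 564.6552.
Δq = 892.2414 − 564.6552 = 327.5862; the wedge equals the tax, 19.
Deadweight loss = ½ × 327.5862 × 19 = 3112.07.

3112.07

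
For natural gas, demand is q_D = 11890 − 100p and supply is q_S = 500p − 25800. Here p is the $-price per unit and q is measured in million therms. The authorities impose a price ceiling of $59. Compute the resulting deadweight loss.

$21850.42 million

In inverse form: demand p = 118.9 − 0.01q, supply p = 51.6 + 0.002q.
Competitive equilibrium: 118.9 − 0.01q = 51.6 + 0.002q → q* = 5608.3333, p* = 62.8167.
At the ceiling p = 59, quantity supplied = (59 − 51.6)/0.002 = 3700.
Willingness to pay at q' = 3700: 118.9 − 0.01·3700 = 81.9.
Δq = 5608.3333 − 3700 = 1908.3333; wedge = 81.9 − 59 = 22.9.
DWL = ½ × 1908.3333 × 22.9 = $21850.42 million.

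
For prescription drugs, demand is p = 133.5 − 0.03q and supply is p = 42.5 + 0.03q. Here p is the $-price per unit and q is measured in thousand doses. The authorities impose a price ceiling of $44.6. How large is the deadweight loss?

$62785.33 thousand

Competitive equilibrium: 133.5 − 0.03q = 42.5 + 0.03q → q* = 1516.6667, p* = 88.
At the ceiling p = 44.6, quantity supplied = (44.6 − 42.5)/0.03 = 70.
Willingness to pay at q' = 70: 133.5 − 0.03·70 = 131.4.
Δq = 1516.6667 − 70 = 1446.6667; wedge = 131.4 − 44.6 = 86.8.
Deadweight loss = ½ × 1446.6667 × 86.8 = $62785.33 thousand.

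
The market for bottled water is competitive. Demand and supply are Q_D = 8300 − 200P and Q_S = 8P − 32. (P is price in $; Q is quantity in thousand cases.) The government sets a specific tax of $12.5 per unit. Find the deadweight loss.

$600.96 thousand

In inverse form: demand P = 41.5 − 0.005Q, supply P = 4 + 0.125Q.
Competitive equilibrium: 41.5 − 0.005Q = 4 + 0.125Q → Q* = 288.4615, P* = 40.0577.
With the tax, the buyer price exceeds the seller price by 12.5: (41.5 − 0.005Q) − (4 + 0.125Q) = 12.5 → Q' = 192.3077.
ΔQ = 288.4615 − 192.3077 = 96.1538; the wedge equals the tax, 12.5.
DWL = ½ × 96.1538 × 12.5 = $600.96 thousand.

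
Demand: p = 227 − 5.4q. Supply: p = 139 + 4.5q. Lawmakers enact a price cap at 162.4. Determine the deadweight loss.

67.36

Competitive equilibrium: 227 − 5.4q = 139 + 4.5q → q* = 8.8889, p* = 179.
At the ceiling p = 162.4, quantity supplied = (162.4 − 139)/4.5 = 5.2.
Willingness to pay at q' = 5.2: 227 − 5.4·5.2 = 198.92.
Δq = 8.8889 − 5.2 = 3.6889; wedge = 198.92 − 162.4 = 36.52.
Welfare loss = ½ × 3.6889 × 36.52 = 67.36.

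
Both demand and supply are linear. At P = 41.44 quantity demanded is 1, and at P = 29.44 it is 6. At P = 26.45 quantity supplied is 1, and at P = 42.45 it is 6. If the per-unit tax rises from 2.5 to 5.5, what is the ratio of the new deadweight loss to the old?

Demand slope = (29.44 − 41.44)/(6 − 1) = −2.4, so P = 43.84 − 2.4Q.
Supply slope = (42.45 − 26.45)/(6 − 1) = 3.2, so P = 23.25 + 3.2Q.
Competitive equilibrium: 43.84 − 2.4Q = 23.25 + 3.2Q → Q* = 3.6768, P* = 35.0157.
For a per-unit tax t: ΔQ = t/5.6, so DWL = ½·t·(t/5.6) = t²/11.2.
At t = 2.5: DWL = 0.558. At t = 5.5: DWL = 2.701.
Ratio = (5.5/2.5)² = 4.84.

4.84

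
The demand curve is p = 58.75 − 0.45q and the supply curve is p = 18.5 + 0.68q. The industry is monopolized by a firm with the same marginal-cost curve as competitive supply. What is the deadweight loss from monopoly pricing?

Competitive equilibrium: 58.75 − 0.45q = 18.5 + 0.68q → q* = 35.6195, p* = 42.7212.
Marginal revenue: MR = 58.75 − 0.9q. Set MR = MC: 58.75 − 0.9q = 18.5 + 0.68q → q_m = 25.4747.
Price p_m = 58.75 − 0.45·25.4747 = 47.2864; MC(q_m) = 18.5 + 0.68·25.4747 = 35.8228.
Competitive q* = 35.6195, so Δq = 10.1448; wedge = 47.2864 − 35.8228 = 11.4636.
DWL = ½ × 10.1448 × 11.4636 = 58.15.

58.15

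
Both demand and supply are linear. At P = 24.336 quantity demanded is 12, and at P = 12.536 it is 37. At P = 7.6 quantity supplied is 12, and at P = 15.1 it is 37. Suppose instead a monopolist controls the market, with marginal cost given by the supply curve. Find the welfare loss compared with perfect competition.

Demand slope = (12.536 − 24.336)/(37 − 12) = −0.472, so P = 30 − 0.472Q.
Supply slope = (15.1 − 7.6)/(37 − 12) = 0.3, so P = 4 + 0.3Q.
Competitive equilibrium: 30 − 0.472Q = 4 + 0.3Q → Q* = 33.6788, P* = 14.1036.
Marginal revenue: MR = 30 − 0.944Q. Set MR = MC: 30 − 0.944Q = 4 + 0.3Q → Q_m = 20.9003.
Price P_m = 30 − 0.472·20.9003 = 20.1351; MC(Q_m) = 4 + 0.3·20.9003 = 10.2701.
Competitive Q* = 33.6788, so ΔQ = 12.7785; wedge = 20.1351 − 10.2701 = 9.865.
Deadweight loss = ½ × 12.7785 × 9.865 = 63.03.

63.03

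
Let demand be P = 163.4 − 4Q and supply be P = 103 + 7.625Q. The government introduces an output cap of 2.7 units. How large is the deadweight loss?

Competitive equilibrium: 163.4 − 4Q = 103 + 7.625Q → Q* = 5.1957, P* = 142.6172.
At Q = 2.7: demand price = 163.4 − 4·2.7 = 152.6; supply price = 103 + 7.625·2.7 = 123.5875.
ΔQ = 5.1957 − 2.7 = 2.4957; wedge = 152.6 − 123.5875 = 29.0125.
The triangle = ½ × 2.4957 × 29.0125 = 36.20.

36.20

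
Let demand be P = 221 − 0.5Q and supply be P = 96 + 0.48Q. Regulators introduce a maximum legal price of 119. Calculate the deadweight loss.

3107.40

Competitive equilibrium: 221 − 0.5Q = 96 + 0.48Q → Q* = 127.551, P* = 157.2245.
At the ceiling P = 119, quantity supplied = (119 − 96)/0.48 = 47.9167.
Willingness to pay at Q' = 47.9167: 221 − 0.5·47.9167 = 197.0417.
ΔQ = 127.551 − 47.9167 = 79.6343; wedge = 197.0417 − 119 = 78.0417.
The triangle = ½ × 79.6343 × 78.0417 = 3107.40.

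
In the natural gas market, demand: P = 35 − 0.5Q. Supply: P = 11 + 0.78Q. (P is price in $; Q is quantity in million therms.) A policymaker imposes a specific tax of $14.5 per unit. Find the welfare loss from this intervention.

$82.13 million

Competitive equilibrium: 35 − 0.5Q = 11 + 0.78Q → Q* = 18.75, P* = 25.625.
With the tax, the buyer price exceeds the seller price by 14.5: (35 − 0.5Q) − (11 + 0.78Q) = 14.5 → Q' = 7.4219.
ΔQ = 18.75 − 7.4219 = 11.3281; the wedge equals the tax, 14.5.
DWL = ½ × 11.3281 × 14.5 = $82.13 million.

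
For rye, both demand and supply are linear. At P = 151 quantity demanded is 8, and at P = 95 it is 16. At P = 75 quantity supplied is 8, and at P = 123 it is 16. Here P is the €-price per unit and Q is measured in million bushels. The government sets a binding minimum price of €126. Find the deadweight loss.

€33.63 million

Demand slope = (95 − 151)/(16 − 8) = −7, so P = 207 − 7Q.
Supply slope = (123 − 75)/(16 − 8) = 6, so P = 27 + 6Q.
Competitive equilibrium: 207 − 7Q = 27 + 6Q → Q* = 13.8462, P* = 110.0769.
At the floor P = 126, quantity demanded = (207 − 126)/7 = 11.5714.
Sellers' marginal cost at Q' = 11.5714: 27 + 6·11.5714 = 96.4284.
ΔQ = 13.8462 − 11.5714 = 2.2748; wedge = 126 − 96.4284 = 29.5716.
Welfare loss = ½ × 2.2748 × 29.5716 = €33.63 million.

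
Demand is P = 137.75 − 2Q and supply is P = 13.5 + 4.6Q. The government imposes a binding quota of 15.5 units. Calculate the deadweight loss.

36.50

Competitive equilibrium: 137.75 − 2Q = 13.5 + 4.6Q → Q* = 18.8258, P* = 100.0985.
At Q = 15.5: demand price = 137.75 − 2·15.5 = 106.75; supply price = 13.5 + 4.6·15.5 = 84.8.
ΔQ = 18.8258 − 15.5 = 3.3258; wedge = 106.75 − 84.8 = 21.95.
The triangle = ½ × 3.3258 × 21.95 = 36.50.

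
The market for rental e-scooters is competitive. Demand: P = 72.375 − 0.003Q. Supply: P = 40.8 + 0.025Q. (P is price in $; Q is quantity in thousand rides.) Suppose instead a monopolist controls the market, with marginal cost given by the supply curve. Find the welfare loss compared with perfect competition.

Competitive equilibrium: 72.375 − 0.003Q = 40.8 + 0.025Q → Q* = 1127.6786, P* = 68.992.
Marginal revenue: MR = 72.375 − 0.006Q. Set MR = MC: 72.375 − 0.006Q = 40.8 + 0.025Q → Q_m = 1018.5484.
Price P_m = 72.375 − 0.003·1018.5484 = 69.3194; MC(Q_m) = 40.8 + 0.025·1018.5484 = 66.2637.
Competitive Q* = 1127.6786, so ΔQ = 109.1302; wedge = 69.3194 − 66.2637 = 3.0557.
Deadweight loss = ½ × 109.1302 × 3.0557 = $166.73 thousand.

$166.73 thousand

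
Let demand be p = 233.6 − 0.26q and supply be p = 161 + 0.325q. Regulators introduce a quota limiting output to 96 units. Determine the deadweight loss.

231

Competitive equilibrium: 233.6 − 0.26q = 161 + 0.325q → q* = 124.1026, p* = 201.3333.
At q = 96: demand price = 233.6 − 0.26·96 = 208.64; supply price = 161 + 0.325·96 = 192.2.
Δq = 124.1026 − 96 = 28.1026; wedge = 208.64 − 192.2 = 16.44.
Welfare loss = ½ × 28.1026 × 16.44 = 231.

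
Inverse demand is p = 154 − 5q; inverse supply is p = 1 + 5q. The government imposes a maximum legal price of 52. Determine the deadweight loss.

Competitive equilibrium: 154 − 5q = 1 + 5q → q* = 15.3, p* = 77.5.
At the ceiling p = 52, quantity supplied = (52 − 1)/5 = 10.2.
Willingness to pay at q' = 10.2: 154 − 5·10.2 = 103.
Δq = 15.3 − 10.2 = 5.1; wedge = 103 − 52 = 51.
DWL = ½ × 5.1 × 51 = 130.05.

130.05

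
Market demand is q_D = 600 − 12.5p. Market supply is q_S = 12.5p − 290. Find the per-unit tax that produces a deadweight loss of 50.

In inverse form: demand p = 48 − 0.08q, supply p = 23.2 + 0.08q.
Competitive equilibrium: 48 − 0.08q = 23.2 + 0.08q → q* = 155, p* = 35.6.
A tax t gives Δq = t/0.16 and wedge t, so DWL = t²/0.32.
t²/0.32 = 50 → t² = 16 → t = 4.

4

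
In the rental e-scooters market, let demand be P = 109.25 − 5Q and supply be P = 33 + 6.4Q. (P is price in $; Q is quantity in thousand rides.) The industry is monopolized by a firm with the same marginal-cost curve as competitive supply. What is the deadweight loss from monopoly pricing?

Competitive equilibrium: 109.25 − 5Q = 33 + 6.4Q → Q* = 6.6886, P* = 75.807.
Marginal revenue: MR = 109.25 − 10Q. Set MR = MC: 109.25 − 10Q = 33 + 6.4Q → Q_m = 4.6494.
Price P_m = 109.25 − 5·4.6494 = 86.003; MC(Q_m) = 33 + 6.4·4.6494 = 62.7562.
Competitive Q* = 6.6886, so ΔQ = 2.0392; wedge = 86.003 − 62.7562 = 23.2468.
DWL = ½ × 2.0392 × 23.2468 = $23.70 thousand.

$23.70 thousand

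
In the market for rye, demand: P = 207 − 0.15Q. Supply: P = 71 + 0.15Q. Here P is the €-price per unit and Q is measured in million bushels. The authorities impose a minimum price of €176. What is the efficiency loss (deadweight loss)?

Competitive equilibrium: 207 − 0.15Q = 71 + 0.15Q → Q* = 453.33333, P* = 139.
At the floor P = 176, quantity demanded = (207 − 176)/0.15 = 206.66667.
Sellers' marginal cost at Q' = 206.66667: 71 + 0.15·206.66667 = 102.
ΔQ = 453.33333 − 206.66667 = 246.66666; wedge = 176 − 102 = 74.
Deadweight loss = ½ × 246.66666 × 74 = €9126.67 million.

€9126.67 million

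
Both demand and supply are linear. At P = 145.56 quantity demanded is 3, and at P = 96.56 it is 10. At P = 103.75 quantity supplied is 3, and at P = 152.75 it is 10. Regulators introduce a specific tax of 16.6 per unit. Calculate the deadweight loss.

9.84

Demand slope = (96.56 − 145.56)/(10 − 3) = −7, so P = 166.56 − 7Q.
Supply slope = (152.75 − 103.75)/(10 − 3) = 7, so P = 82.75 + 7Q.
Competitive equilibrium: 166.56 − 7Q = 82.75 + 7Q → Q* = 5.9864, P* = 124.655.
With the tax, the buyer price exceeds the seller price by 16.6: (166.56 − 7Q) − (82.75 + 7Q) = 16.6 → Q' = 4.8007.
ΔQ = 5.9864 − 4.8007 = 1.1857; the wedge equals the tax, 16.6.
The triangle = ½ × 1.1857 × 16.6 = 9.84.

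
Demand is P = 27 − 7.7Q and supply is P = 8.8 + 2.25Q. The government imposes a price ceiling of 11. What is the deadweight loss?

3.61

Competitive equilibrium: 27 − 7.7Q = 8.8 + 2.25Q → Q* = 1.8291, P* = 12.9156.
At the ceiling P = 11, quantity supplied = (11 − 8.8)/2.25 = 0.9778.
Willingness to pay at Q' = 0.9778: 27 − 7.7·0.9778 = 19.4709.
ΔQ = 1.8291 − 0.9778 = 0.8513; wedge = 19.4709 − 11 = 8.4709.
DWL = ½ × 0.8513 × 8.4709 = 3.61.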